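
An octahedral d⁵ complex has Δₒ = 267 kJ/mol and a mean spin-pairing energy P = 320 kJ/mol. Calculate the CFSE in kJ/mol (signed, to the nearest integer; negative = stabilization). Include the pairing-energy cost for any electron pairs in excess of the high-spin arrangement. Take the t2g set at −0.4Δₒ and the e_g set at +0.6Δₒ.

0

Since Δₒ = 267 kJ/mol < P = 320 kJ/mol, the complex adopts the high-spin configuration.
Filling d⁵ accordingly: t2g^3 e_g^2.
Orbital CFSE = 0.0Δₒ = 0.0 × 267 = 0 kJ/mol.
High-spin has no excess pairs, so no pairing correction applies.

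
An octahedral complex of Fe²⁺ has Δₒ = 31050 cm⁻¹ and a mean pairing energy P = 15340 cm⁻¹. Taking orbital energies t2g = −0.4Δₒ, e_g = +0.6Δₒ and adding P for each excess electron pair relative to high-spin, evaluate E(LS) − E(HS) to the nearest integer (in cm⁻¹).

-31420

Fe is in group 8, so Fe²⁺ is d⁶ (8 − 2 = 6).
In the high-spin limit (t2g^4 e_g^2) the orbital term is -0.4Δₒ = -12420 cm⁻¹, with no excess pairing.
For low-spin the configuration is t2g^6 e_g^0: orbital energy -2.4 × 31050 = -74520 cm⁻¹, and 2 additional pairs relative to high-spin add 30680 cm⁻¹, giving -43840 cm⁻¹.
The difference is -43840 − (-12420) = -31420 cm⁻¹, so low-spin lies lower.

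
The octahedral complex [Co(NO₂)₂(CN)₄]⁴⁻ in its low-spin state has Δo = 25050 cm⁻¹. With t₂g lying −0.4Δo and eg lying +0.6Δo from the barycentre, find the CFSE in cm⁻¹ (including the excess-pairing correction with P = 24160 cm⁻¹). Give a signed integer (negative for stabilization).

-20930

Ligand charges: 2×(-1) from NO₂⁻ and 4×(-1) from CN⁻ sum to -6; with overall charge -4, Co is +2.
Co is in group 9, so Co²⁺ is d⁷ (9 − 2 = 7).
Configuration: t₂g⁶ eg¹.
CFSE(orbital) = 6×(-0.4Δo) + 1×(0.6Δo) = -1.8Δo; with Δo = 25050 cm⁻¹ that is -45090 cm⁻¹.
High-spin d⁷ would be t₂g⁵ eg² with 2 pairs; low-spin has 3, so 1 excess pair costs +1P = +24160 cm⁻¹.
Net CFSE = -45090 + 24160 = -20930 cm⁻¹.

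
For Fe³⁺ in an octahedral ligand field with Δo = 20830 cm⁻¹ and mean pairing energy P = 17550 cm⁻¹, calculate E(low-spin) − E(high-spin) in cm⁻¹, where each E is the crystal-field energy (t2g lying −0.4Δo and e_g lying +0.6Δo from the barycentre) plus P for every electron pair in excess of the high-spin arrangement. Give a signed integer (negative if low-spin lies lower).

-6560

Group 8 minus oxidation state +3 gives a d⁵ configuration for Fe³⁺.
High-spin: t2g^3 e_g^2, CFSE = 0.0Δo = 0 cm⁻¹.
Low-spin t2g^5 e_g^0 gives -2.0Δo = -41660 cm⁻¹, but forming 2 extra pairs costs 2P = 35100 cm⁻¹, so E(LS) = -41660 + 35100 = -6560 cm⁻¹.
E(LS) − E(HS) = -6560 − (0) = -6560 cm⁻¹.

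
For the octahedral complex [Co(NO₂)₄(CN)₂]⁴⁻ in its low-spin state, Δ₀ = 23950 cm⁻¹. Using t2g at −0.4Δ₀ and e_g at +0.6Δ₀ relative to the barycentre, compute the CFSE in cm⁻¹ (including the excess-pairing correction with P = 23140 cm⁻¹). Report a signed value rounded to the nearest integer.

Ligand charges: 4×(-1) from NO₂⁻ and 2×(-1) from CN⁻ sum to -6; with overall charge -4, Co is +2.
Co is in group 9, so Co²⁺ is d⁷ (9 − 2 = 7).
Electron filling gives t2g^6 e_g^1.
The orbital stabilization is -1.8Δ₀ = -1.8 × 23950 = -43110 cm⁻¹.
Relative to high-spin t2g^5 e_g^2 (2 paired), the low-spin configuration has 1 additional pair, contributing +1 × 23140 = +23140 cm⁻¹.
Net CFSE = -43110 + 23140 = -19970 cm⁻¹.

-19970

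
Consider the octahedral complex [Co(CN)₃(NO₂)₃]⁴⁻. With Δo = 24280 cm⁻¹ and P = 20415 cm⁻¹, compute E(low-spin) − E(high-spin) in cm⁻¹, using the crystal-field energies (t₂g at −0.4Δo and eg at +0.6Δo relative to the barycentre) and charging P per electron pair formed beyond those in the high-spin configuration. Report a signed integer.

Ligand charges: 3×(-1) from CN⁻ and 3×(-1) from NO₂⁻ sum to -6; with overall charge -4, Co is +2.
Group 9 minus oxidation state +2 gives a d⁷ configuration for Co²⁺.
In the high-spin limit (t₂g⁵ eg²) the orbital term is -0.8Δo = -19424 cm⁻¹, with no excess pairing.
Low-spin: t₂g⁶ eg¹, orbital CFSE = -1.8Δo = -43704 cm⁻¹; plus 1 excess pair × P = +20415 cm⁻¹; total -23289 cm⁻¹.
Thus E(LS) − E(HS) = -3865 cm⁻¹.

-3865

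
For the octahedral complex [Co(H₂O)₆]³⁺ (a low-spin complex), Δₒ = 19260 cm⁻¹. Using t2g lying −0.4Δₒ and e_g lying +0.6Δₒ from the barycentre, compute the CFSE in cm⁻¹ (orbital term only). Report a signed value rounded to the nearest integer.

-46224

H₂O is neutral, so the +3 overall charge sits on Co: oxidation state +3.
Co³⁺: group 9, so d-count = 9 − 3 = 6.
The d⁶ electrons fill as t2g^6 e_g^0.
CFSE(orbital) = 6×(-0.4Δₒ) + 0×(0.6Δₒ) = -2.4Δₒ; with Δₒ = 19260 cm⁻¹ that is -46224 cm⁻¹.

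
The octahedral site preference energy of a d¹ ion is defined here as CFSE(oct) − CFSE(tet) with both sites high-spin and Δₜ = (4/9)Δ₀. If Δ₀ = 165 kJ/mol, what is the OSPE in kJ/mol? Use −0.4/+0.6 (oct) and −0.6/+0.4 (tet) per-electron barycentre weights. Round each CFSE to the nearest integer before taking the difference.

Octahedral (high-spin): t2g^1 e_g^0, CFSE = 1(−0.4) + 0(+0.6) = -0.4Δ₀ = -0.4 × 165 = -66 kJ/mol.
Tetrahedral e^1 t2^0 gives -0.6Δₜ = -0.6 × (4/9) × 165 = -44 kJ/mol.
Subtracting, OSPE = -66 − (-44) = -22 kJ/mol.

-22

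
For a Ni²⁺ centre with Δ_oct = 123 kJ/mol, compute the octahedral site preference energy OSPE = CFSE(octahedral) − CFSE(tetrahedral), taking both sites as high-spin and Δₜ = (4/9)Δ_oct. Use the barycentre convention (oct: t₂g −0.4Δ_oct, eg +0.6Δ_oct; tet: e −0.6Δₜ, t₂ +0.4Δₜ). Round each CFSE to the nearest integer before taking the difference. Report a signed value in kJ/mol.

-104

Ni sits in group 10; removing 2 electrons leaves Ni²⁺ with 10 − 2 = 8 d electrons.
Octahedral (high-spin): t2g^6 e_g^2, CFSE = 6(−0.4) + 2(+0.6) = -1.2Δ_oct = -1.2 × 123 = -148 kJ/mol.
Tetrahedral: e^4 t2^4, CFSE = 4(−0.6) + 4(+0.4) = -0.8Δₜ = -0.8 × (4/9) × 123 = -44 kJ/mol.
OSPE = CFSE(oct) − CFSE(tet) = -148 − (-44) = -104 kJ/mol.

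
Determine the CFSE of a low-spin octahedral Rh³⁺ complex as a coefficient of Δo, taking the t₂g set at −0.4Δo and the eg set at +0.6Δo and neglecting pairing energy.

Rh³⁺: group 9, so d-count = 9 − 3 = 6.
Configuration: t₂g⁶ eg⁰.
CFSE = 6(-0.4Δo) + 0(0.6Δo) = -2.4Δo + 0.0Δo = -2.4Δo.

-2.4 Δo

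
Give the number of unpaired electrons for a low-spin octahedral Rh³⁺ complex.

0

Rh is in group 9, so Rh³⁺ is d⁶ (9 − 3 = 6).
Configuration: t₂g⁶ eg⁰, giving 0 unpaired electrons.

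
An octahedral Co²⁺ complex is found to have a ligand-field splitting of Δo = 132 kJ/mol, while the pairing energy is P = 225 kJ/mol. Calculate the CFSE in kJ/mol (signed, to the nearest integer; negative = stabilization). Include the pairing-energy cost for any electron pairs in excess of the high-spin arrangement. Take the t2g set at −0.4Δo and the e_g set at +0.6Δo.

Co sits in group 9; removing 2 electrons leaves Co²⁺ with 9 − 2 = 7 d electrons.
Δo < P, so pairing is avoided: the ground state is high-spin.
Configuration: t2g^5 e_g^2.
Orbital CFSE = -0.8Δo = -0.8 × 132 = -106 kJ/mol.
High-spin has no excess pairs, so no pairing correction applies.

-106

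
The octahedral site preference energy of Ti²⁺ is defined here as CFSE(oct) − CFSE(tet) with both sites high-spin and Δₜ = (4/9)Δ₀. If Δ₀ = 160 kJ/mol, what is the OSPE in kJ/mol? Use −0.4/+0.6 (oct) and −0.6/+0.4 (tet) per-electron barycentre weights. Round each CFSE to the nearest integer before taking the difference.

Ti is in group 4, so Ti²⁺ is d² (4 − 2 = 2).
Octahedral high-spin t2g^2 e_g^0: CFSE = -0.8 × 160 = -128 kJ/mol.
Tetrahedral: e^2 t2^0, CFSE = 2(−0.6) + 0(+0.4) = -1.2Δₜ = -1.2 × (4/9) × 160 = -85 kJ/mol.
OSPE = CFSE(oct) − CFSE(tet) = -128 − (-85) = -43 kJ/mol.

-43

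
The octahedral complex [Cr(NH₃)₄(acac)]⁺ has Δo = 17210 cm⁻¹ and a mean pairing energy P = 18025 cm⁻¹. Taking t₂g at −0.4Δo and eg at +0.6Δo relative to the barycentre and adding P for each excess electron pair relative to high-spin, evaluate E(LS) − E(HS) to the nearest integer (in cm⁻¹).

Ligand charges: 4×(+0) from NH₃ and 1×(-1) from acac⁻ sum to -1; with overall charge +1, Cr is +2.
Cr sits in group 6; removing 2 electrons leaves Cr²⁺ with 6 − 2 = 4 d electrons.
High-spin d⁴ fills as t₂g³ eg¹ with CFSE 3(−0.4) + 1(+0.6) = -0.6Δo = -10326 cm⁻¹.
Low-spin t₂g⁴ eg⁰ gives -1.6Δo = -27536 cm⁻¹, but forming 1 extra pair costs 1P = 18025 cm⁻¹, so E(LS) = -27536 + 18025 = -9511 cm⁻¹.
Thus E(LS) − E(HS) = 815 cm⁻¹.

815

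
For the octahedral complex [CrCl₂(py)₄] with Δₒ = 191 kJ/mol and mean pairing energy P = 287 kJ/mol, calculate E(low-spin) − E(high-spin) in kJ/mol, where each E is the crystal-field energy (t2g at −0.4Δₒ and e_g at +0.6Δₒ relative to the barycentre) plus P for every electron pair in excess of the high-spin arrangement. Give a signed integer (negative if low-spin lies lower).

Ligand charges: 2×(-1) from Cl⁻ and 4×(+0) from py sum to -2; with overall charge +0, Cr is +2.
Cr is in group 6, so Cr²⁺ is d⁴ (6 − 2 = 4).
In the high-spin limit (t2g^3 e_g^1) the orbital term is -0.6Δₒ = -115 kJ/mol, with no excess pairing.
Low-spin t2g^4 e_g^0 gives -1.6Δₒ = -306 kJ/mol, but forming 1 extra pair costs 1P = 287 kJ/mol, so E(LS) = -306 + 287 = -19 kJ/mol.
Thus E(LS) − E(HS) = 96 kJ/mol.

96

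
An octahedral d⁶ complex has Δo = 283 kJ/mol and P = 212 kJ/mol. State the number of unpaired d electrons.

Since Δo = 283 kJ/mol > P = 212 kJ/mol, the complex adopts the low-spin configuration.
Configuration: t₂g⁶ eg⁰.
Unpaired electrons: 0.

0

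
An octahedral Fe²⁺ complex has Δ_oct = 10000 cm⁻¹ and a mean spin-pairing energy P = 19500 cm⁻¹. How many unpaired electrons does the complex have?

Fe sits in group 8; removing 2 electrons leaves Fe²⁺ with 8 − 2 = 6 d electrons.
Here Δ_oct < P (10000 < 19500), so the high-spin state is favoured.
Configuration: t₂g⁴ eg².
Unpaired electrons: 4.

4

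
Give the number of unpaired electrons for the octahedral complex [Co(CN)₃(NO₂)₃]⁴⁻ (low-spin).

Ligand charges: 3×(-1) from CN⁻ and 3×(-1) from NO₂⁻ sum to -6; with overall charge -4, Co is +2.
Group 9 minus oxidation state +2 gives a d⁷ configuration for Co²⁺.
Configuration: t₂g⁶ eg¹, giving 1 unpaired electron.

1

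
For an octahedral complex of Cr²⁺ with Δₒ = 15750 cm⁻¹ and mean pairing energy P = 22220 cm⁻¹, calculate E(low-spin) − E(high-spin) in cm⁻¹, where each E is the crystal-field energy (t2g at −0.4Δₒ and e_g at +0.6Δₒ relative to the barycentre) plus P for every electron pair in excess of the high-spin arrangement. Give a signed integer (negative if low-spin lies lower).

6470

Group 6 minus oxidation state +2 gives a d⁴ configuration for Cr²⁺.
High-spin d⁴ fills as t2g^3 e_g^1 with CFSE 3(−0.4) + 1(+0.6) = -0.6Δₒ = -9450 cm⁻¹.
For low-spin the configuration is t2g^4 e_g^0: orbital energy -1.6 × 15750 = -25200 cm⁻¹, and 1 additional pair relative to high-spin adds 22220 cm⁻¹, giving -2980 cm⁻¹.
E(LS) − E(HS) = -2980 − (-9450) = 6470 cm⁻¹.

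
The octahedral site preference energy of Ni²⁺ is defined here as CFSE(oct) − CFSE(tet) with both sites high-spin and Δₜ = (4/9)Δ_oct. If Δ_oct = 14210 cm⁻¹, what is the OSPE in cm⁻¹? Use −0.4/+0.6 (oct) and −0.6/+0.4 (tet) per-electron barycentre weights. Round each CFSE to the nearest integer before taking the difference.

-12000

Ni sits in group 10; removing 2 electrons leaves Ni²⁺ with 10 − 2 = 8 d electrons.
Octahedral high-spin t₂g⁶ eg²: CFSE = -1.2 × 14210 = -17052 cm⁻¹.
In a tetrahedral site the filling is e⁴ t₂⁴: CFSE(tet) = -0.8Δₜ = -0.8 × (4/9)(14210) = -5052 cm⁻¹.
OSPE = CFSE(oct) − CFSE(tet) = -17052 − (-5052) = -12000 cm⁻¹.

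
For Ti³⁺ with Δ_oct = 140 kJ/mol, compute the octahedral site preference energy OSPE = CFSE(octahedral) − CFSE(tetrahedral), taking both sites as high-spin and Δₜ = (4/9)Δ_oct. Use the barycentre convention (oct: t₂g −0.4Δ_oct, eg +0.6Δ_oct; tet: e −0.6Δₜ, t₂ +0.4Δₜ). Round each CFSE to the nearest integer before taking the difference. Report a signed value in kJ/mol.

-19

Group 4 minus oxidation state +3 gives a d¹ configuration for Ti³⁺.
Octahedral (high-spin): t₂g¹ eg⁰, CFSE = 1(−0.4) + 0(+0.6) = -0.4Δ_oct = -0.4 × 140 = -56 kJ/mol.
Tetrahedral e¹ t₂⁰ gives -0.6Δₜ = -0.6 × (4/9) × 140 = -37 kJ/mol.
OSPE = -56 − (-37) = -19 kJ/mol.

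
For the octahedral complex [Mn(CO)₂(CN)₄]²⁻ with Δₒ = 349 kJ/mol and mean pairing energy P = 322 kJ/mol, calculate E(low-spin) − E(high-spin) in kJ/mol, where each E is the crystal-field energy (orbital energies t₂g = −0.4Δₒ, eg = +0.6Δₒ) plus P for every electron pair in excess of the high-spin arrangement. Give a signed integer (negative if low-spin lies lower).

-54

Ligand charges: 2×(+0) from CO and 4×(-1) from CN⁻ sum to -4; with overall charge -2, Mn is +2.
Mn sits in group 7; removing 2 electrons leaves Mn²⁺ with 7 − 2 = 5 d electrons.
High-spin: t₂g³ eg², CFSE = 0.0Δₒ = 0 kJ/mol.
Low-spin t₂g⁵ eg⁰ gives -2.0Δₒ = -698 kJ/mol, but forming 2 extra pairs costs 2P = 644 kJ/mol, so E(LS) = -698 + 644 = -54 kJ/mol.
Thus E(LS) − E(HS) = -54 kJ/mol.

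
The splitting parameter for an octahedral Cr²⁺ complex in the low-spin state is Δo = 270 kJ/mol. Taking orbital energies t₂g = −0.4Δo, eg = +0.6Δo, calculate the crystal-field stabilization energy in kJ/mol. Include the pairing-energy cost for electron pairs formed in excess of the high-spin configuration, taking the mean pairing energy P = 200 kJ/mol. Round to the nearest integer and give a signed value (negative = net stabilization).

-232

Group 6 minus oxidation state +2 gives a d⁴ configuration for Cr²⁺.
Electron filling gives t₂g⁴ eg⁰.
The orbital stabilization is -1.6Δo = -1.6 × 270 = -432 kJ/mol.
Pairing penalty: 1 pair vs 0 in the high-spin reference → 1 extra × P = 200 kJ/mol.
Overall CFSE = -432 + 200 = -232 kJ/mol.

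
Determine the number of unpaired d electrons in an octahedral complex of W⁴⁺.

2

Group 6 minus oxidation state +4 gives a d² configuration for W⁴⁺.
Configuration: t₂g² eg⁰, giving 2 unpaired electrons.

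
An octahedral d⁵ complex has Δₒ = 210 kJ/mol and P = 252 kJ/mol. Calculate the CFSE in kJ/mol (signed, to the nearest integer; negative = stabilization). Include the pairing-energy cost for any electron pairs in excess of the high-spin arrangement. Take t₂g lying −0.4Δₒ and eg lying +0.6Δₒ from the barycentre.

Δₒ < P, so pairing is avoided: the ground state is high-spin.
Configuration: t₂g³ eg².
Orbital CFSE = 0.0Δₒ = 0.0 × 210 = 0 kJ/mol.
High-spin has no excess pairs, so no pairing correction applies.

0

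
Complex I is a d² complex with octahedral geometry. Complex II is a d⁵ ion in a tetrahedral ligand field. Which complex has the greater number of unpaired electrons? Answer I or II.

I: For octahedral d² the high- and low-spin configurations coincide; t₂g² eg⁰ → 2 unpaired.
II: With tetrahedral geometry the complex is necessarily high-spin; e^2 t2^3 → 5 unpaired.
So II has more unpaired electrons.

II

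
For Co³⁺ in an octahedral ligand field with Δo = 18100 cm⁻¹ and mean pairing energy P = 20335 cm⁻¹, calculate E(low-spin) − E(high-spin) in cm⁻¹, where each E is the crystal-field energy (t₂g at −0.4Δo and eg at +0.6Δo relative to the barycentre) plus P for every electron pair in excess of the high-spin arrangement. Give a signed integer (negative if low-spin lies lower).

4470

Co is in group 9, so Co³⁺ is d⁶ (9 − 3 = 6).
High-spin: t₂g⁴ eg², CFSE = -0.4Δo = -7240 cm⁻¹.
For low-spin the configuration is t₂g⁶ eg⁰: orbital energy -2.4 × 18100 = -43440 cm⁻¹, and 2 additional pairs relative to high-spin add 40670 cm⁻¹, giving -2770 cm⁻¹.
Thus E(LS) − E(HS) = 4470 cm⁻¹.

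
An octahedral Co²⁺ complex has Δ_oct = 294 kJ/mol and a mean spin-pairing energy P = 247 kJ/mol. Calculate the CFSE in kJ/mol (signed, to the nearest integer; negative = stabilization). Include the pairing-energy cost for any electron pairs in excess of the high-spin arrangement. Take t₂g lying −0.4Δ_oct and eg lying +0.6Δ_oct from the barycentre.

-282

Co sits in group 9; removing 2 electrons leaves Co²⁺ with 9 − 2 = 7 d electrons.
Since Δ_oct = 294 kJ/mol > P = 247 kJ/mol, the complex adopts the low-spin configuration.
Filling d⁷ accordingly: t₂g⁶ eg¹.
Orbital CFSE = -1.8Δ_oct = -1.8 × 294 = -529 kJ/mol.
Excess pairs vs high-spin: 3 − 2 = 1; pairing cost = +247 kJ/mol.
Net CFSE = -529 + 247 = -282 kJ/mol.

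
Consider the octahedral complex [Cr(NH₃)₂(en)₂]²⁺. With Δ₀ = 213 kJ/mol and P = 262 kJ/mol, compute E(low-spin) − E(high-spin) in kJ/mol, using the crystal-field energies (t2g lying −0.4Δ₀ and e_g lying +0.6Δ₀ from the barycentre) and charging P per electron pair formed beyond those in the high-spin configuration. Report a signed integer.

49

Ligand charges: 2×(+0) from NH₃ and 2×(+0) from en sum to +0; with overall charge +2, Cr is +2.
Group 6 minus oxidation state +2 gives a d⁴ configuration for Cr²⁺.
High-spin: t2g^3 e_g^1, CFSE = -0.6Δ₀ = -128 kJ/mol.
Low-spin t2g^4 e_g^0 gives -1.6Δ₀ = -341 kJ/mol, but forming 1 extra pair costs 1P = 262 kJ/mol, so E(LS) = -341 + 262 = -79 kJ/mol.
Thus E(LS) − E(HS) = 49 kJ/mol.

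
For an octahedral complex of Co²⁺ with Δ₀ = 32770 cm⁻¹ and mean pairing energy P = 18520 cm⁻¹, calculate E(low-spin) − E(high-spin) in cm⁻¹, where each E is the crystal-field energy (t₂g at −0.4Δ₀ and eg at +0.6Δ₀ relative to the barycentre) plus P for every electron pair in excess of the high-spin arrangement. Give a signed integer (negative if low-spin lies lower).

Co²⁺: group 9, so d-count = 9 − 2 = 7.
In the high-spin limit (t₂g⁵ eg²) the orbital term is -0.8Δ₀ = -26216 cm⁻¹, with no excess pairing.
Low-spin t₂g⁶ eg¹ gives -1.8Δ₀ = -58986 cm⁻¹, but forming 1 extra pair costs 1P = 18520 cm⁻¹, so E(LS) = -58986 + 18520 = -40466 cm⁻¹.
Thus E(LS) − E(HS) = -14250 cm⁻¹.

-14250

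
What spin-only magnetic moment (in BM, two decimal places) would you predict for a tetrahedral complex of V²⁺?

V²⁺: group 5, so d-count = 5 − 2 = 3.
With tetrahedral geometry the complex is necessarily high-spin.
Configuration: e^2 t2^1 → 3 unpaired electrons.
μ(spin-only) = √[3(3+2)] = √15 ≈ 3.87 BM.

3.87 BM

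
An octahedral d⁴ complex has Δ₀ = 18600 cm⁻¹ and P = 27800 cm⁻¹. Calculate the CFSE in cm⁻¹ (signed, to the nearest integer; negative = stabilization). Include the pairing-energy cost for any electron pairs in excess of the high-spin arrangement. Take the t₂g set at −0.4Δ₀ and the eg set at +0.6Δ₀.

-11160

Since Δ₀ = 18600 cm⁻¹ < P = 27800 cm⁻¹, the complex adopts the high-spin configuration.
That gives t₂g³ eg¹.
Orbital CFSE = -0.6Δ₀ = -0.6 × 18600 = -11160 cm⁻¹.
High-spin has no excess pairs, so no pairing correction applies.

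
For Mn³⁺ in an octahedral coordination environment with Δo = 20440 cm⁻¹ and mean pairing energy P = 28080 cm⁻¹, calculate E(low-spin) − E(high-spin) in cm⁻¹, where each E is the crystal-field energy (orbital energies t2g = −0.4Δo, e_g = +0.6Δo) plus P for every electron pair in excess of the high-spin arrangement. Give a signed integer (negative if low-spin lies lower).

7640

Mn sits in group 7; removing 3 electrons leaves Mn³⁺ with 7 − 3 = 4 d electrons.
High-spin: t2g^3 e_g^1, CFSE = -0.6Δo = -12264 cm⁻¹.
Low-spin: t2g^4 e_g^0, orbital CFSE = -1.6Δo = -32704 cm⁻¹; plus 1 excess pair × P = +28080 cm⁻¹; total -4624 cm⁻¹.
E(LS) − E(HS) = -4624 − (-12264) = 7640 cm⁻¹.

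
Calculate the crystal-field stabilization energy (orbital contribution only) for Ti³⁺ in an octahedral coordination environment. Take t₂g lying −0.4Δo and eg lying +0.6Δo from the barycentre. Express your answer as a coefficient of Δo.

Group 4 minus oxidation state +3 gives a d¹ configuration for Ti³⁺.
For octahedral d¹ the high- and low-spin configurations coincide.
Configuration: t₂g¹ eg⁰.
CFSE = 1(-0.4Δo) + 0(0.6Δo) = -0.4Δo + 0.0Δo = -0.4Δo.

-0.4 Δo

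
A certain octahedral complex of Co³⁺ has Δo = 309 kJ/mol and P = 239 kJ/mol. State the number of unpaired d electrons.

0

Co sits in group 9; removing 3 electrons leaves Co³⁺ with 9 − 3 = 6 d electrons.
Since Δo = 309 kJ/mol > P = 239 kJ/mol, the complex adopts the low-spin configuration.
Configuration: t2g^6 e_g^0.
Unpaired electrons: 0.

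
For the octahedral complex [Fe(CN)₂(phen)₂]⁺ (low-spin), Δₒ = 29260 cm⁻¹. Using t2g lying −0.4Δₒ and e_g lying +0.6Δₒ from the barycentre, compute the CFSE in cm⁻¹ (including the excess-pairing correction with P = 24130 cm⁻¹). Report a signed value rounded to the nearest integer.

Ligand charges: 2×(-1) from CN⁻ and 2×(+0) from phen sum to -2; with overall charge +1, Fe is +3.
Fe sits in group 8; removing 3 electrons leaves Fe³⁺ with 8 − 3 = 5 d electrons.
Configuration: t2g^5 e_g^0.
Orbital CFSE = 5(-0.4) + 0(0.6) = -2.0Δₒ = -2.0 × 29260 = -58520 cm⁻¹.
High-spin d⁵ would be t2g^3 e_g^2 with 0 pairs; low-spin has 2, so 2 excess pairs cost +2P = +48260 cm⁻¹.
Combining: -58520 + 48260 = -10260 cm⁻¹.

-10260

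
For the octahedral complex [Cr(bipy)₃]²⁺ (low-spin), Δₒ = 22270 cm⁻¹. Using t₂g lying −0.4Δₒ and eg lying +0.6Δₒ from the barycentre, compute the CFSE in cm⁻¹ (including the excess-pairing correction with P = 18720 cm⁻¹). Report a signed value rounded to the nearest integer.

bipy is neutral, so the +2 overall charge sits on Cr: oxidation state +2.
Cr is in group 6, so Cr²⁺ is d⁴ (6 − 2 = 4).
Configuration: t₂g⁴ eg⁰.
The orbital stabilization is -1.6Δₒ = -1.6 × 22270 = -35632 cm⁻¹.
Pairing penalty: 1 pair vs 0 in the high-spin reference → 1 extra × P = 18720 cm⁻¹.
Net CFSE = -35632 + 18720 = -16912 cm⁻¹.

-16912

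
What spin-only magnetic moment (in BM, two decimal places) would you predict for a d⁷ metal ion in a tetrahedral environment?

Tetrahedral splitting is small, so the complex is high-spin.
Configuration: e⁴ t₂³ → 3 unpaired electrons.
μ(spin-only) = √[3(3+2)] = √15 ≈ 3.87 BM.

3.87 BM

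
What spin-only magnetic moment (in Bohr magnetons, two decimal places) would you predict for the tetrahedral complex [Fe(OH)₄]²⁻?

Each OH⁻ contributes -1; 4 × (-1) = -4. With overall charge -2, Fe is in the +2 oxidation state.
Fe is in group 8, so Fe²⁺ is d⁶ (8 − 2 = 6).
Tetrahedral fields are weak (Δₜ ≈ 4/9 Δₒ), so electrons fill high-spin.
Configuration: e^3 t2^3 → 4 unpaired electrons.
μ(spin-only) = √[4(4+2)] = √24 ≈ 4.90 Bohr magnetons.

4.90 Bohr magnetons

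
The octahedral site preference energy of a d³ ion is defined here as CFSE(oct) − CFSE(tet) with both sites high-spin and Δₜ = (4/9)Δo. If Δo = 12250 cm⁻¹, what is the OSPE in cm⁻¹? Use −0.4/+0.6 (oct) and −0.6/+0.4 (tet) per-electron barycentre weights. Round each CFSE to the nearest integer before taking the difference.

-10344

Octahedral high-spin t2g^3 e_g^0: CFSE = -1.2 × 12250 = -14700 cm⁻¹.
Tetrahedral e^2 t2^1 gives -0.8Δₜ = -0.8 × (4/9) × 12250 = -4356 cm⁻¹.
OSPE = CFSE(oct) − CFSE(tet) = -14700 − (-4356) = -10344 cm⁻¹.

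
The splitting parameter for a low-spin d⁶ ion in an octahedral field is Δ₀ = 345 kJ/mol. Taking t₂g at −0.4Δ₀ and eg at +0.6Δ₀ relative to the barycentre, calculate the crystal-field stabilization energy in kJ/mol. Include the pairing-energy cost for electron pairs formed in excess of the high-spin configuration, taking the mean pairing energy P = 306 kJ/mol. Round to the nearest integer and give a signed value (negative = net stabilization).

The d⁶ electrons fill as t₂g⁶ eg⁰.
Orbital CFSE = 6(-0.4) + 0(0.6) = -2.4Δ₀ = -2.4 × 345 = -828 kJ/mol.
Relative to high-spin t₂g⁴ eg² (1 paired), the low-spin configuration has 2 additional pairs, contributing +2 × 306 = +612 kJ/mol.
Net CFSE = -828 + 612 = -216 kJ/mol.

-216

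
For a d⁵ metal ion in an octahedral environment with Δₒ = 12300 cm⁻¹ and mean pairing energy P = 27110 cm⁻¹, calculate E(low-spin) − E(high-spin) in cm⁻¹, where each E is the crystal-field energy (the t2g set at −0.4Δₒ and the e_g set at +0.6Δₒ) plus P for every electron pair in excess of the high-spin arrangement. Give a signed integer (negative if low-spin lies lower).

High-spin d⁵ fills as t2g^3 e_g^2 with CFSE 3(−0.4) + 2(+0.6) = 0.0Δₒ = 0 cm⁻¹.
Low-spin t2g^5 e_g^0 gives -2.0Δₒ = -24600 cm⁻¹, but forming 2 extra pairs costs 2P = 54220 cm⁻¹, so E(LS) = -24600 + 54220 = 29620 cm⁻¹.
E(LS) − E(HS) = 29620 − (0) = 29620 cm⁻¹.

29620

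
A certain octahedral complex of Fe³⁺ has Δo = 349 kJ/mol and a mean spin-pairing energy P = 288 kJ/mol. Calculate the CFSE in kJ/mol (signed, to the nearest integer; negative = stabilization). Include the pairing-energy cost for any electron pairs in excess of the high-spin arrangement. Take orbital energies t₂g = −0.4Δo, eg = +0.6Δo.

Fe³⁺: group 8, so d-count = 8 − 3 = 5.
Since Δo = 349 kJ/mol > P = 288 kJ/mol, the complex adopts the low-spin configuration.
That gives t₂g⁵ eg⁰.
Orbital CFSE = -2.0Δo = -2.0 × 349 = -698 kJ/mol.
Excess pairs vs high-spin: 2 − 0 = 2; pairing cost = +576 kJ/mol.
Net CFSE = -698 + 576 = -122 kJ/mol.

-122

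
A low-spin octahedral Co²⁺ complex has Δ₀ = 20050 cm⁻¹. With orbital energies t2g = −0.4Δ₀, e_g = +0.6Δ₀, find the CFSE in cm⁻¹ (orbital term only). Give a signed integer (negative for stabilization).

-36090

Co sits in group 9; removing 2 electrons leaves Co²⁺ with 9 − 2 = 7 d electrons.
Electron filling gives t2g^6 e_g^1.
Orbital CFSE = 6(-0.4) + 1(0.6) = -1.8Δ₀ = -1.8 × 20050 = -36090 cm⁻¹.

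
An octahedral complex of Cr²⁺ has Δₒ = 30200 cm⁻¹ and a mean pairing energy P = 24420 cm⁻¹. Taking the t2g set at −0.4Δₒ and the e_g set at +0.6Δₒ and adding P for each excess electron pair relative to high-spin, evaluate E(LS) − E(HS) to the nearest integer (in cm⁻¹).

-5780

Cr is in group 6, so Cr²⁺ is d⁴ (6 − 2 = 4).
High-spin d⁴ fills as t2g^3 e_g^1 with CFSE 3(−0.4) + 1(+0.6) = -0.6Δₒ = -18120 cm⁻¹.
Low-spin: t2g^4 e_g^0, orbital CFSE = -1.6Δₒ = -48320 cm⁻¹; plus 1 excess pair × P = +24420 cm⁻¹; total -23900 cm⁻¹.
Thus E(LS) − E(HS) = -5780 cm⁻¹.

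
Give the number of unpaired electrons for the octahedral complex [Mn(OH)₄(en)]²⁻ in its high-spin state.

5

Ligand charges: 4×(-1) from OH⁻ and 1×(+0) from en sum to -4; with overall charge -2, Mn is +2.
Mn sits in group 7; removing 2 electrons leaves Mn²⁺ with 7 − 2 = 5 d electrons.
Configuration: t₂g³ eg², giving 5 unpaired electrons.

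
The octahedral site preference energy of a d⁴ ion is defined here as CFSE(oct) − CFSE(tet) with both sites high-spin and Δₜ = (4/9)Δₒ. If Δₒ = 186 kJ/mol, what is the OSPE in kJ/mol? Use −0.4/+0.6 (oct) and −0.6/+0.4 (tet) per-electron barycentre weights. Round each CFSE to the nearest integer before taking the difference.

Octahedral (high-spin): t2g^3 e_g^1, CFSE = 3(−0.4) + 1(+0.6) = -0.6Δₒ = -0.6 × 186 = -112 kJ/mol.
Tetrahedral: e^2 t2^2, CFSE = 2(−0.6) + 2(+0.4) = -0.4Δₜ = -0.4 × (4/9) × 186 = -33 kJ/mol.
OSPE = CFSE(oct) − CFSE(tet) = -112 − (-33) = -79 kJ/mol.

-79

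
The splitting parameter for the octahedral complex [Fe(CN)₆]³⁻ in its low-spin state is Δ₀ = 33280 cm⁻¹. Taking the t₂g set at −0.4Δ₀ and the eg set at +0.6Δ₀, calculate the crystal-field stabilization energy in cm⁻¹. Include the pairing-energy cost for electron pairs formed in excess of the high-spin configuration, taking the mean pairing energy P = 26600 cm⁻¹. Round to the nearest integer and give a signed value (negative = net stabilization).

-13360

Each CN⁻ contributes -1; 6 × (-1) = -6. With overall charge -3, Fe is in the +3 oxidation state.
Fe sits in group 8; removing 3 electrons leaves Fe³⁺ with 8 − 3 = 5 d electrons.
The d⁵ electrons fill as t₂g⁵ eg⁰.
The orbital stabilization is -2.0Δ₀ = -2.0 × 33280 = -66560 cm⁻¹.
Relative to high-spin t₂g³ eg² (0 paired), the low-spin configuration has 2 additional pairs, contributing +2 × 26600 = +53200 cm⁻¹.
Combining: -66560 + 53200 = -13360 cm⁻¹.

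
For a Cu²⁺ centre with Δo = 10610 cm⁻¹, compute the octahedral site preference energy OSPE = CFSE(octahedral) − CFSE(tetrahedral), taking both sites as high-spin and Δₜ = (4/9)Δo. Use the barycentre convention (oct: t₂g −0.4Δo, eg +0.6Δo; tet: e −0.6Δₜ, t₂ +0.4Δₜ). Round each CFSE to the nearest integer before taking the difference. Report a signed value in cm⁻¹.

Cu²⁺: group 11, so d-count = 11 − 2 = 9.
Octahedral high-spin t2g^6 e_g^3: CFSE = -0.6 × 10610 = -6366 cm⁻¹.
In a tetrahedral site the filling is e^4 t2^5: CFSE(tet) = -0.4Δₜ = -0.4 × (4/9)(10610) = -1886 cm⁻¹.
OSPE = CFSE(oct) − CFSE(tet) = -6366 − (-1886) = -4480 cm⁻¹.

-4480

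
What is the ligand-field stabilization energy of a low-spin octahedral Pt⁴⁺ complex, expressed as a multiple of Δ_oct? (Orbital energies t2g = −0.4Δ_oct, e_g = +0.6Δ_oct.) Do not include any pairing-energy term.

Pt is in group 10, so Pt⁴⁺ is d⁶ (10 − 4 = 6).
Configuration: t2g^6 e_g^0.
CFSE = 6(-0.4Δ_oct) + 0(0.6Δ_oct) = -2.4Δ_oct + 0.0Δ_oct = -2.4Δ_oct.

-2.4 Δ_oct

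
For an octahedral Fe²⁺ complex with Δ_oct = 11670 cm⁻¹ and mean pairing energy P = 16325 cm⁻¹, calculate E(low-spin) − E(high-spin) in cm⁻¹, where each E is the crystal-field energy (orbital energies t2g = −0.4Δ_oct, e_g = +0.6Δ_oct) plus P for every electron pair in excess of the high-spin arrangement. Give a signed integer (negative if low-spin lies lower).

9310

Fe sits in group 8; removing 2 electrons leaves Fe²⁺ with 8 − 2 = 6 d electrons.
In the high-spin limit (t2g^4 e_g^2) the orbital term is -0.4Δ_oct = -4668 cm⁻¹, with no excess pairing.
Low-spin: t2g^6 e_g^0, orbital CFSE = -2.4Δ_oct = -28008 cm⁻¹; plus 2 excess pairs × P = +32650 cm⁻¹; total 4642 cm⁻¹.
Thus E(LS) − E(HS) = 9310 cm⁻¹.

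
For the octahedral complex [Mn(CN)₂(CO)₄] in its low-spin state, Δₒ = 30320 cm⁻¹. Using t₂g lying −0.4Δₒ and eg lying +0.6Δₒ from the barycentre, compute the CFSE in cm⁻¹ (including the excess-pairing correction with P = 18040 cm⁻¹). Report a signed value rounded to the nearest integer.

Ligand charges: 2×(-1) from CN⁻ and 4×(+0) from CO sum to -2; with overall charge +0, Mn is +2.
Mn is in group 7, so Mn²⁺ is d⁵ (7 − 2 = 5).
The d⁵ electrons fill as t₂g⁵ eg⁰.
CFSE(orbital) = 5×(-0.4Δₒ) + 0×(0.6Δₒ) = -2.0Δₒ; with Δₒ = 30320 cm⁻¹ that is -60640 cm⁻¹.
Relative to high-spin t₂g³ eg² (0 paired), the low-spin configuration has 2 additional pairs, contributing +2 × 18040 = +36080 cm⁻¹.
Net CFSE = -60640 + 36080 = -24560 cm⁻¹.

-24560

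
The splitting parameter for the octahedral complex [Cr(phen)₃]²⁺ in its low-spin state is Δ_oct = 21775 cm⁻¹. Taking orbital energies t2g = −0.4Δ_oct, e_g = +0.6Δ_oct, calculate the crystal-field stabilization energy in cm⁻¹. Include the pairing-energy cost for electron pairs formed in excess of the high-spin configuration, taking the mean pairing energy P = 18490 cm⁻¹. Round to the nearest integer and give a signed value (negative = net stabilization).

-16350

phen is neutral, so the +2 overall charge sits on Cr: oxidation state +2.
Group 6 minus oxidation state +2 gives a d⁴ configuration for Cr²⁺.
Electron filling gives t2g^4 e_g^0.
Orbital CFSE = 4(-0.4) + 0(0.6) = -1.6Δ_oct = -1.6 × 21775 = -34840 cm⁻¹.
High-spin d⁴ would be t2g^3 e_g^1 with 0 pairs; low-spin has 1, so 1 excess pair costs +1P = +18490 cm⁻¹.
Overall CFSE = -34840 + 18490 = -16350 cm⁻¹.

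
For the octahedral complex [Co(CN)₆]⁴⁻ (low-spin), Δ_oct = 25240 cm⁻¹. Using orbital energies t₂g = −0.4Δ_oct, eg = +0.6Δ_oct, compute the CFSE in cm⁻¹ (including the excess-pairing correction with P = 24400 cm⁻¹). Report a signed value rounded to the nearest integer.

Each CN⁻ contributes -1; 6 × (-1) = -6. With overall charge -4, Co is in the +2 oxidation state.
Group 9 minus oxidation state +2 gives a d⁷ configuration for Co²⁺.
Configuration: t₂g⁶ eg¹.
Orbital CFSE = 6(-0.4) + 1(0.6) = -1.8Δ_oct = -1.8 × 25240 = -45432 cm⁻¹.
Relative to high-spin t₂g⁵ eg² (2 paired), the low-spin configuration has 1 additional pair, contributing +1 × 24400 = +24400 cm⁻¹.
Overall CFSE = -45432 + 24400 = -21032 cm⁻¹.

-21032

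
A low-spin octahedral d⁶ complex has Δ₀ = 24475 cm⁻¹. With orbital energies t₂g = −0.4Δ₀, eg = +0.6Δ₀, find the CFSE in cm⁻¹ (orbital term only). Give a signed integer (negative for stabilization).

The d⁶ electrons fill as t₂g⁶ eg⁰.
Orbital CFSE = 6(-0.4) + 0(0.6) = -2.4Δ₀ = -2.4 × 24475 = -58740 cm⁻¹.

-58740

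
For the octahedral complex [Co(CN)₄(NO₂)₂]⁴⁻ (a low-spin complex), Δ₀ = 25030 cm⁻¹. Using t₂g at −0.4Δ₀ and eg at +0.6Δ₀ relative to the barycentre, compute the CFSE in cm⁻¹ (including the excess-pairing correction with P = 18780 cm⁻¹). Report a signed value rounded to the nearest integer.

-26274

Ligand charges: 4×(-1) from CN⁻ and 2×(-1) from NO₂⁻ sum to -6; with overall charge -4, Co is +2.
Group 9 minus oxidation state +2 gives a d⁷ configuration for Co²⁺.
Configuration: t₂g⁶ eg¹.
The orbital stabilization is -1.8Δ₀ = -1.8 × 25030 = -45054 cm⁻¹.
High-spin d⁷ would be t₂g⁵ eg² with 2 pairs; low-spin has 3, so 1 excess pair costs +1P = +18780 cm⁻¹.
Overall CFSE = -45054 + 18780 = -26274 cm⁻¹.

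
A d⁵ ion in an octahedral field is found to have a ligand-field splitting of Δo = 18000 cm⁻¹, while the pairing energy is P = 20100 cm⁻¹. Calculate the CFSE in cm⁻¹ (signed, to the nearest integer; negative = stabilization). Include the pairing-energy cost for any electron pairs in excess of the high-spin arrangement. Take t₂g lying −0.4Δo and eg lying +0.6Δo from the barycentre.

0

Since Δo = 18000 cm⁻¹ < P = 20100 cm⁻¹, the complex adopts the high-spin configuration.
Filling d⁵ accordingly: t₂g³ eg².
Orbital CFSE = 0.0Δo = 0.0 × 18000 = 0 cm⁻¹.
High-spin has no excess pairs, so no pairing correction applies.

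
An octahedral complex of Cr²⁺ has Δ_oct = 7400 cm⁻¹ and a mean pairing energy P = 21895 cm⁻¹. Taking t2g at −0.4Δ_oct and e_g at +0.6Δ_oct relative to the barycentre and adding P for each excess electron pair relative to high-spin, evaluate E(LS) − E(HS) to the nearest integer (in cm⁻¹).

Cr is in group 6, so Cr²⁺ is d⁴ (6 − 2 = 4).
High-spin: t2g^3 e_g^1, CFSE = -0.6Δ_oct = -4440 cm⁻¹.
For low-spin the configuration is t2g^4 e_g^0: orbital energy -1.6 × 7400 = -11840 cm⁻¹, and 1 additional pair relative to high-spin adds 21895 cm⁻¹, giving 10055 cm⁻¹.
The difference is 10055 − (-4440) = 14495 cm⁻¹, so high-spin lies lower.

14495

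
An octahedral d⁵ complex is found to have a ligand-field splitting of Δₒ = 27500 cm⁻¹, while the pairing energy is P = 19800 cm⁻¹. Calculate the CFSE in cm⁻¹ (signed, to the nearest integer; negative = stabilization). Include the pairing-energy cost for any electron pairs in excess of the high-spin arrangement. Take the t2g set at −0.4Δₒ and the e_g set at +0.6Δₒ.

Here Δₒ > P (27500 > 19800), so the low-spin state is favoured.
That gives t2g^5 e_g^0.
Orbital CFSE = -2.0Δₒ = -2.0 × 27500 = -55000 cm⁻¹.
Excess pairs vs high-spin: 2 − 0 = 2; pairing cost = +39600 cm⁻¹.
Net CFSE = -55000 + 39600 = -15400 cm⁻¹.

-15400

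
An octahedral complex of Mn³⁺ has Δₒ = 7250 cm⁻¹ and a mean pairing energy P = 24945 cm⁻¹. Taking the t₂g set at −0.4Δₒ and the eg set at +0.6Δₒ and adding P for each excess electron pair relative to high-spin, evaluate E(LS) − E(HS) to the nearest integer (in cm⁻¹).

17695

Mn sits in group 7; removing 3 electrons leaves Mn³⁺ with 7 − 3 = 4 d electrons.
High-spin: t₂g³ eg¹, CFSE = -0.6Δₒ = -4350 cm⁻¹.
Low-spin t₂g⁴ eg⁰ gives -1.6Δₒ = -11600 cm⁻¹, but forming 1 extra pair costs 1P = 24945 cm⁻¹, so E(LS) = -11600 + 24945 = 13345 cm⁻¹.
Thus E(LS) − E(HS) = 17695 cm⁻¹.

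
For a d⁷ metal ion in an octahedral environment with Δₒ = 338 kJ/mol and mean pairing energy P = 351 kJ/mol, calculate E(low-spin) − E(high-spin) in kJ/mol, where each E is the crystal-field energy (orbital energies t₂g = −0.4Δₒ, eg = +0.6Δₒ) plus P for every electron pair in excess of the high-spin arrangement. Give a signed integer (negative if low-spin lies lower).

High-spin d⁷ fills as t₂g⁵ eg² with CFSE 5(−0.4) + 2(+0.6) = -0.8Δₒ = -270 kJ/mol.
For low-spin the configuration is t₂g⁶ eg¹: orbital energy -1.8 × 338 = -608 kJ/mol, and 1 additional pair relative to high-spin adds 351 kJ/mol, giving -257 kJ/mol.
The difference is -257 − (-270) = 13 kJ/mol, so high-spin lies lower.

13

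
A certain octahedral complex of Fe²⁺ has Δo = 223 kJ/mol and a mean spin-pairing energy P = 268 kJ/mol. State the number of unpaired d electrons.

Fe sits in group 8; removing 2 electrons leaves Fe²⁺ with 8 − 2 = 6 d electrons.
Since Δo = 223 kJ/mol < P = 268 kJ/mol, the complex adopts the high-spin configuration.
Filling d⁶ accordingly: t₂g⁴ eg².
Unpaired electrons: 4.

4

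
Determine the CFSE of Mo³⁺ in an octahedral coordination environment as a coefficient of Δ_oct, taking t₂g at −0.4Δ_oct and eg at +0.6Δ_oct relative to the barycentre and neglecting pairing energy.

-1.2 Δ_oct

Group 6 minus oxidation state +3 gives a d³ configuration for Mo³⁺.
Configuration: t₂g³ eg⁰.
CFSE = 3(-0.4Δ_oct) + 0(0.6Δ_oct) = -1.2Δ_oct + 0.0Δ_oct = -1.2Δ_oct.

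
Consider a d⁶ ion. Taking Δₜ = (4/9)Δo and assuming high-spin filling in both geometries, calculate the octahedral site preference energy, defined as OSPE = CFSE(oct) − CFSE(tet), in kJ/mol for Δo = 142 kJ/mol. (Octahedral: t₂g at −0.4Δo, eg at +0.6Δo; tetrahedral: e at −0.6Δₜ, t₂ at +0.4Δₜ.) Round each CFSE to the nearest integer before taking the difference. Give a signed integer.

-19

Octahedral (high-spin): t₂g⁴ eg², CFSE = 4(−0.4) + 2(+0.6) = -0.4Δo = -0.4 × 142 = -57 kJ/mol.
Tetrahedral e³ t₂³ gives -0.6Δₜ = -0.6 × (4/9) × 142 = -38 kJ/mol.
OSPE = -57 − (-38) = -19 kJ/mol.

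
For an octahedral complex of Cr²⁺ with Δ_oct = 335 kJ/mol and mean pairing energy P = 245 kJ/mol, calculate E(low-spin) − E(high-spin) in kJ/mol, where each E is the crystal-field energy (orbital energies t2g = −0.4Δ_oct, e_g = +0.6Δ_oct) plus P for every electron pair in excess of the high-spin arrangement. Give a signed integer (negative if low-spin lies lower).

Cr sits in group 6; removing 2 electrons leaves Cr²⁺ with 6 − 2 = 4 d electrons.
High-spin d⁴ fills as t2g^3 e_g^1 with CFSE 3(−0.4) + 1(+0.6) = -0.6Δ_oct = -201 kJ/mol.
For low-spin the configuration is t2g^4 e_g^0: orbital energy -1.6 × 335 = -536 kJ/mol, and 1 additional pair relative to high-spin adds 245 kJ/mol, giving -291 kJ/mol.
The difference is -291 − (-201) = -90 kJ/mol, so low-spin lies lower.

-90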